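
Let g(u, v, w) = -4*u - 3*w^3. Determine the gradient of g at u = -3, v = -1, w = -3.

∂g/∂u = -4
∂g/∂v = 0
∂g/∂w = -9*w^2
∇g = (-4, 0, -9*w^2)
At (-3, -1, -3): (-4, 0, -81).

(-4, 0, -81)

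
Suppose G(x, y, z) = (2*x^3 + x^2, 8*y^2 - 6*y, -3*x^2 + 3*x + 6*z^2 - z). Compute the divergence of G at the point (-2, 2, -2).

21

∂G₁/∂x = 6*x^2 + 2*x
∂G₂/∂y = 16*y - 6
∂G₃/∂z = 12*z - 1
∇·G = 6*x^2 + 2*x + 16*y + 12*z - 7
At (-2, 2, -2): 21.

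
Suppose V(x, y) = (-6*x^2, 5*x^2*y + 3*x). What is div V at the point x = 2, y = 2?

∂V₁/∂x = -12*x
∂V₂/∂y = 5*x^2
∇·V = 5*x^2 - 12*x
At (2, 2): -4.

-4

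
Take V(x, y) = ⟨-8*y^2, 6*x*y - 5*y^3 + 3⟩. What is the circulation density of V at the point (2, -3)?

∂V₂/∂x = 6*y
∂V₁/∂y = -16*y
Scalar curl = 22*y
At (2, -3): -66.

-66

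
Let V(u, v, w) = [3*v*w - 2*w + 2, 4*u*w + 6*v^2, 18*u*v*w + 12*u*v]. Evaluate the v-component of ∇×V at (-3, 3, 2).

(∇×V)_2 = ∂V₁/∂w − ∂V₃/∂u
= 3*v - 2 − (18*v*w + 12*v)
= -18*v*w - 9*v - 2
At (-3, 3, 2): -137.

-137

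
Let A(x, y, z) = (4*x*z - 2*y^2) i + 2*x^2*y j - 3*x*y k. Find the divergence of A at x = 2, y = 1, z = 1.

∂A₁/∂x = 4*z
∂A₂/∂y = 2*x^2
∂A₃/∂z = 0
∇·A = 2*x^2 + 4*z
At (2, 1, 1): 12.

12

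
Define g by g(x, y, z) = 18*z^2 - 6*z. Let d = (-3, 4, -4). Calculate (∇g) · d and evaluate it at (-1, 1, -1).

∂g/∂x = 0
∂g/∂y = 0
∂g/∂z = 36*z - 6
∇g at (-1, 1, -1) = (0, 0, -42)
∇g · d = (0)(-3) + (0)(4) + (-42)(-4) = 168

168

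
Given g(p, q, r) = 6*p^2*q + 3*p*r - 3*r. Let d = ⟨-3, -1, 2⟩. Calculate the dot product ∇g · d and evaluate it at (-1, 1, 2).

0

∂g/∂p = 12*p*q + 3*r
∂g/∂q = 6*p^2
∂g/∂r = 3*p - 3
∇g at (-1, 1, 2) = (-6, 6, -6)
∇g · d = (-6)(-3) + (6)(-1) + (-6)(2) = 0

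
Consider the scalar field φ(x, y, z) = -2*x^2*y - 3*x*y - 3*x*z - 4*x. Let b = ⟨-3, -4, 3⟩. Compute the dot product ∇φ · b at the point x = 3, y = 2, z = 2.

∂φ/∂x = -4*x*y - 3*y - 3*z - 4
∂φ/∂y = -2*x^2 - 3*x
∂φ/∂z = -3*x
∇φ at (3, 2, 2) = (-40, -27, -9)
∇φ · b = (-40)(-3) + (-27)(-4) + (-9)(3) = 201

201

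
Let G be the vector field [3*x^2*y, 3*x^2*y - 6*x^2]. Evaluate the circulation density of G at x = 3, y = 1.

∂G₂/∂x = 6*x*y - 12*x
∂G₁/∂y = 3*x^2
Scalar curl = -3*x^2 + 6*x*y - 12*x
At (3, 1): -45.

-45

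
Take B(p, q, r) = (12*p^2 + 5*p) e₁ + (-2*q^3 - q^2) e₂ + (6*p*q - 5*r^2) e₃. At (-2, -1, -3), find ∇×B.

(-12, 6, 0)

(∇×B)₁ = ∂B₃/∂q − ∂B₂/∂r = 6*p
(∇×B)₂ = ∂B₁/∂r − ∂B₃/∂p = -6*q
(∇×B)₃ = ∂B₂/∂p − ∂B₁/∂q = 0
∇×B = (6*p, -6*q, 0)
At (-2, -1, -3): (-12, 6, 0).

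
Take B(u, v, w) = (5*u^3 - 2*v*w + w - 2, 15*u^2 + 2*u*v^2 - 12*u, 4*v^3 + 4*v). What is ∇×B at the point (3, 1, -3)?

(∇×B)₁ = ∂B₃/∂v − ∂B₂/∂w = 12*v^2 + 4
(∇×B)₂ = ∂B₁/∂w − ∂B₃/∂u = -2*v + 1
(∇×B)₃ = ∂B₂/∂u − ∂B₁/∂v = 30*u + 2*v^2 + 2*w - 12
∇×B = (12*v^2 + 4, -2*v + 1, 30*u + 2*v^2 + 2*w - 12)
At (3, 1, -3): (16, -1, 74).

(16, -1, 74)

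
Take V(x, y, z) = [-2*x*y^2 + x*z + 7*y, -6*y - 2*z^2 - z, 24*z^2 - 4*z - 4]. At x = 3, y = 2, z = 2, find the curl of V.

(∇×V)₁ = ∂V₃/∂y − ∂V₂/∂z = 4*z + 1
(∇×V)₂ = ∂V₁/∂z − ∂V₃/∂x = x
(∇×V)₃ = ∂V₂/∂x − ∂V₁/∂y = 4*x*y - 7
∇×V = (4*z + 1, x, 4*x*y - 7)
At (3, 2, 2): (9, 3, 17).

(9, 3, 17)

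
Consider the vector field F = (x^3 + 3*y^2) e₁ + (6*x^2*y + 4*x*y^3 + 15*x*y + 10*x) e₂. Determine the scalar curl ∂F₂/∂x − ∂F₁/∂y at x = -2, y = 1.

-1

∂F₂/∂x = 12*x*y + 4*y^3 + 15*y + 10
∂F₁/∂y = 6*y
Scalar curl = 12*x*y + 4*y^3 + 9*y + 10
At (-2, 1): -1.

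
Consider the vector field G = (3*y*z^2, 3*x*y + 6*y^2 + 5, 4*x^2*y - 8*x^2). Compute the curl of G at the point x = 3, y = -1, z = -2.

(36, 84, -15)

(∇×G)₁ = ∂G₃/∂y − ∂G₂/∂z = 4*x^2
(∇×G)₂ = ∂G₁/∂z − ∂G₃/∂x = -8*x*y + 16*x + 6*y*z
(∇×G)₃ = ∂G₂/∂x − ∂G₁/∂y = 3*y - 3*z^2
∇×G = (4*x^2, -8*x*y + 16*x + 6*y*z, 3*y - 3*z^2)
At (3, -1, -2): (36, 84, -15).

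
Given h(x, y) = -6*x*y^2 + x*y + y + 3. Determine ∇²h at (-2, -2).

∂²h/∂x² = 0
∂²h/∂y² = -12*x
∇²h = -12*x
At (-2, -2): 24.

24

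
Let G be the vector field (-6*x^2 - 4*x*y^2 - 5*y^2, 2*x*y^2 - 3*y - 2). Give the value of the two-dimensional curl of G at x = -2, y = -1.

∂G₂/∂x = 2*y^2
∂G₁/∂y = -8*x*y - 10*y
Scalar curl = 8*x*y + 2*y^2 + 10*y
At (-2, -1): 8.

8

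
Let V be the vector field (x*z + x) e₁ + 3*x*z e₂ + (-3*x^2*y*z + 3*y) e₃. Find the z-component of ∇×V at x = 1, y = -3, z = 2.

(∇×V)_3 = ∂V₂/∂x − ∂V₁/∂y
= 3*z − (0)
= 3*z
At (1, -3, 2): 6.

6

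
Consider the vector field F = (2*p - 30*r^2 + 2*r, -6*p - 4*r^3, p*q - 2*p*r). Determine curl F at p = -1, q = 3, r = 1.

(∇×F)₁ = ∂F₃/∂q − ∂F₂/∂r = p + 12*r^2
(∇×F)₂ = ∂F₁/∂r − ∂F₃/∂p = -q - 58*r + 2
(∇×F)₃ = ∂F₂/∂p − ∂F₁/∂q = -6
∇×F = (p + 12*r^2, -q - 58*r + 2, -6)
At (-1, 3, 1): (11, -59, -6).

(11, -59, -6)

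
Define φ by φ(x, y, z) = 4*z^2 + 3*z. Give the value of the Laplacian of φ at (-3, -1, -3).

∂²φ/∂x² = 0
∂²φ/∂y² = 0
∂²φ/∂z² = 8
∇²φ = 8
At (-3, -1, -3): 8.

8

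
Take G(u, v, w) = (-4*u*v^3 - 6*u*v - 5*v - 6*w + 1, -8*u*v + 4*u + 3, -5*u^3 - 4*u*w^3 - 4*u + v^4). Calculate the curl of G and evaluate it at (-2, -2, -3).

(-32, -50, -83)

(∇×G)₁ = ∂G₃/∂v − ∂G₂/∂w = 4*v^3
(∇×G)₂ = ∂G₁/∂w − ∂G₃/∂u = 15*u^2 + 4*w^3 - 2
(∇×G)₃ = ∂G₂/∂u − ∂G₁/∂v = 12*u*v^2 + 6*u - 8*v + 9
∇×G = (4*v^3, 15*u^2 + 4*w^3 - 2, 12*u*v^2 + 6*u - 8*v + 9)
At (-2, -2, -3): (-32, -50, -83).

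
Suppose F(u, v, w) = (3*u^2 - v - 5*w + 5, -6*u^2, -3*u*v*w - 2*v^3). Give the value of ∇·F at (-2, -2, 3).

∂F₁/∂u = 6*u
∂F₂/∂v = 0
∂F₃/∂w = -3*u*v
∇·F = -3*u*v + 6*u
At (-2, -2, 3): -24.

-24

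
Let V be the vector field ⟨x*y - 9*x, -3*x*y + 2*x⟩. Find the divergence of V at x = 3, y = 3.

-15

∂V₁/∂x = y - 9
∂V₂/∂y = -3*x
∇·V = -3*x + y - 9
At (3, 3): -15.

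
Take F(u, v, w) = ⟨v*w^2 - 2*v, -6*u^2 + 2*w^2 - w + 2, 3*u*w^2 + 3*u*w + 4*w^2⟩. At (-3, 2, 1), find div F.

-19

∂F₁/∂u = 0
∂F₂/∂v = 0
∂F₃/∂w = 6*u*w + 3*u + 8*w
∇·F = 6*u*w + 3*u + 8*w
At (-3, 2, 1): -19.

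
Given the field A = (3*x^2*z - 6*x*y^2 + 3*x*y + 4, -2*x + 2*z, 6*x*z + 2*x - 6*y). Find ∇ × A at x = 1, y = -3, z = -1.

(-8, 7, -41)

(∇×A)₁ = ∂A₃/∂y − ∂A₂/∂z = -8
(∇×A)₂ = ∂A₁/∂z − ∂A₃/∂x = 3*x^2 - 6*z - 2
(∇×A)₃ = ∂A₂/∂x − ∂A₁/∂y = 12*x*y - 3*x - 2
∇×A = (-8, 3*x^2 - 6*z - 2, 12*x*y - 3*x - 2)
At (1, -3, -1): (-8, 7, -41).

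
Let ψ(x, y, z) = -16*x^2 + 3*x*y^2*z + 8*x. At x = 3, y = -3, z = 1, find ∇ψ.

(-61, -54, 81)

∂ψ/∂x = -32*x + 3*y^2*z + 8
∂ψ/∂y = 6*x*y*z
∂ψ/∂z = 3*x*y^2
∇ψ = (-32*x + 3*y^2*z + 8, 6*x*y*z, 3*x*y^2)
At (3, -3, 1): (-61, -54, 81).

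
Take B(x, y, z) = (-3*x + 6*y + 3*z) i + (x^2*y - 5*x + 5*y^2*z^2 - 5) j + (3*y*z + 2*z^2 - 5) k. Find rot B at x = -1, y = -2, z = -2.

(∇×B)₁ = ∂B₃/∂y − ∂B₂/∂z = -10*y^2*z + 3*z
(∇×B)₂ = ∂B₁/∂z − ∂B₃/∂x = 3
(∇×B)₃ = ∂B₂/∂x − ∂B₁/∂y = 2*x*y - 11
∇×B = (-10*y^2*z + 3*z, 3, 2*x*y - 11)
At (-1, -2, -2): (74, 3, -7).

(74, 3, -7)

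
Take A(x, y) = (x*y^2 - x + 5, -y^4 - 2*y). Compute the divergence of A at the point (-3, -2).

33

∂A₁/∂x = y^2 - 1
∂A₂/∂y = -4*y^3 - 2
∇·A = -4*y^3 + y^2 - 3
At (-3, -2): 33.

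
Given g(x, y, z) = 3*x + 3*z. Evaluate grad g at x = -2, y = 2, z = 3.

(3, 0, 3)

∂g/∂x = 3
∂g/∂y = 0
∂g/∂z = 3
∇g = (3, 0, 3)
At (-2, 2, 3): (3, 0, 3).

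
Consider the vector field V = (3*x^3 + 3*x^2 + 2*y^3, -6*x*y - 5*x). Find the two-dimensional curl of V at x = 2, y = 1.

∂V₂/∂x = -6*y - 5
∂V₁/∂y = 6*y^2
Scalar curl = -6*y^2 - 6*y - 5
At (2, 1): -17.

-17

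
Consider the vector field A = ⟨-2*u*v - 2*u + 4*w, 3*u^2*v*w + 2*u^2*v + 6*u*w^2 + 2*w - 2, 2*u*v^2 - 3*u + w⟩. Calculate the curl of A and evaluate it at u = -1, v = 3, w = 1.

(-11, -11, -26)

(∇×A)₁ = ∂A₃/∂v − ∂A₂/∂w = -3*u^2*v + 4*u*v - 12*u*w - 2
(∇×A)₂ = ∂A₁/∂w − ∂A₃/∂u = -2*v^2 + 7
(∇×A)₃ = ∂A₂/∂u − ∂A₁/∂v = 6*u*v*w + 4*u*v + 2*u + 6*w^2
∇×A = (-3*u^2*v + 4*u*v - 12*u*w - 2, -2*v^2 + 7, 6*u*v*w + 4*u*v + 2*u + 6*w^2)
At (-1, 3, 1): (-11, -11, -26).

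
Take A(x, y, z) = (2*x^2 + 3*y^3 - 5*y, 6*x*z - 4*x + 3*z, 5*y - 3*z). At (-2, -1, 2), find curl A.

(14, 0, 4)

(∇×A)₁ = ∂A₃/∂y − ∂A₂/∂z = -6*x + 2
(∇×A)₂ = ∂A₁/∂z − ∂A₃/∂x = 0
(∇×A)₃ = ∂A₂/∂x − ∂A₁/∂y = -9*y^2 + 6*z + 1
∇×A = (-6*x + 2, 0, -9*y^2 + 6*z + 1)
At (-2, -1, 2): (14, 0, 4).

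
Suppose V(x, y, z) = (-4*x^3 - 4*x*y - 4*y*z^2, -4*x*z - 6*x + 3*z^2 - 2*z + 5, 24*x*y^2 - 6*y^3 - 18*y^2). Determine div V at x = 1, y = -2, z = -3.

-4

∂V₁/∂x = -12*x^2 - 4*y
∂V₂/∂y = 0
∂V₃/∂z = 0
∇·V = -12*x^2 - 4*y
At (1, -2, -3): -4.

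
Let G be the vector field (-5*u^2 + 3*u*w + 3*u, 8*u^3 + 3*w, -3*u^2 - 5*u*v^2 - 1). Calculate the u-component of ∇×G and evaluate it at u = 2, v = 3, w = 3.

-63

(∇×G)_1 = ∂G₃/∂v − ∂G₂/∂w
= -10*u*v − (3)
= -10*u*v - 3
At (2, 3, 3): -63.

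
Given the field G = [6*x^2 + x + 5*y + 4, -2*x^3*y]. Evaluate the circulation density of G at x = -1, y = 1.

-11

∂G₂/∂x = -6*x^2*y
∂G₁/∂y = 5
Scalar curl = -6*x^2*y - 5
At (-1, 1): -11.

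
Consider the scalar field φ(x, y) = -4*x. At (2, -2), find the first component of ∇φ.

-4

(∇φ)_1 = ∂φ/∂x = -4
At (2, -2): -4.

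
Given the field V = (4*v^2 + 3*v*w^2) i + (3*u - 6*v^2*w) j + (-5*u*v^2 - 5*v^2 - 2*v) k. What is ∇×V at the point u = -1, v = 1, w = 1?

(∇×V)₁ = ∂V₃/∂v − ∂V₂/∂w = -10*u*v + 6*v^2 - 10*v - 2
(∇×V)₂ = ∂V₁/∂w − ∂V₃/∂u = 5*v^2 + 6*v*w
(∇×V)₃ = ∂V₂/∂u − ∂V₁/∂v = -8*v - 3*w^2 + 3
∇×V = (-10*u*v + 6*v^2 - 10*v - 2, 5*v^2 + 6*v*w, -8*v - 3*w^2 + 3)
At (-1, 1, 1): (4, 11, -8).

(4, 11, -8)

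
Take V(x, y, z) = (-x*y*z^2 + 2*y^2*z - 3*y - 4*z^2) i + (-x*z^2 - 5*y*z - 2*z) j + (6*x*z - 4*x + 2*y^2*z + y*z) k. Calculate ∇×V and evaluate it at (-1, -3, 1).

(-26, 2, 13)

(∇×V)₁ = ∂V₃/∂y − ∂V₂/∂z = 2*x*z + 4*y*z + 5*y + z + 2
(∇×V)₂ = ∂V₁/∂z − ∂V₃/∂x = -2*x*y*z + 2*y^2 - 14*z + 4
(∇×V)₃ = ∂V₂/∂x − ∂V₁/∂y = x*z^2 - 4*y*z - z^2 + 3
∇×V = (2*x*z + 4*y*z + 5*y + z + 2, -2*x*y*z + 2*y^2 - 14*z + 4, x*z^2 - 4*y*z - z^2 + 3)
At (-1, -3, 1): (-26, 2, 13).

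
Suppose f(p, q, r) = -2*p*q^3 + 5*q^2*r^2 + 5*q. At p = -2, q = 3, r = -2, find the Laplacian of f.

202

∂²f/∂p² = 0
∂²f/∂q² = 2*(-6*p*q + 5*r^2)
∂²f/∂r² = 10*q^2
∇²f = -12*p*q + 10*q^2 + 10*r^2
At (-2, 3, -2): 202.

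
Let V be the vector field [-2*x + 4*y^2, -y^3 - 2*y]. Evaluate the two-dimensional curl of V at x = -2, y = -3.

∂V₂/∂x = 0
∂V₁/∂y = 8*y
Scalar curl = -8*y
At (-2, -3): 24.

24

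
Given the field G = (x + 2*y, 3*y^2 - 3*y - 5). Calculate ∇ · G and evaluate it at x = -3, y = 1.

∂G₁/∂x = 1
∂G₂/∂y = 6*y - 3
∇·G = 6*y - 2
At (-3, 1): 4.

4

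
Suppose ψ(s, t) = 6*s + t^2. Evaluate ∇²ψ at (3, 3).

2

∂²ψ/∂s² = 0
∂²ψ/∂t² = 2
∇²ψ = 2
At (3, 3): 2.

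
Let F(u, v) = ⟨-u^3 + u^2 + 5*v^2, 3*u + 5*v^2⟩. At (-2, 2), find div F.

4

∂F₁/∂u = -3*u^2 + 2*u
∂F₂/∂v = 10*v
∇·F = -3*u^2 + 2*u + 10*v
At (-2, 2): 4.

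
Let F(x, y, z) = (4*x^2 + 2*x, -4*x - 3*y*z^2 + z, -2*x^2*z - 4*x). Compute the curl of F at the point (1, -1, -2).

(∇×F)₁ = ∂F₃/∂y − ∂F₂/∂z = 6*y*z - 1
(∇×F)₂ = ∂F₁/∂z − ∂F₃/∂x = 4*x*z + 4
(∇×F)₃ = ∂F₂/∂x − ∂F₁/∂y = -4
∇×F = (6*y*z - 1, 4*x*z + 4, -4)
At (1, -1, -2): (11, -4, -4).

(11, -4, -4)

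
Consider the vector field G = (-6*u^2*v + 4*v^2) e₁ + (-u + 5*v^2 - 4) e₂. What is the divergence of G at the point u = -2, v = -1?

-34

∂G₁/∂u = -12*u*v
∂G₂/∂v = 10*v
∇·G = -12*u*v + 10*v
At (-2, -1): -34.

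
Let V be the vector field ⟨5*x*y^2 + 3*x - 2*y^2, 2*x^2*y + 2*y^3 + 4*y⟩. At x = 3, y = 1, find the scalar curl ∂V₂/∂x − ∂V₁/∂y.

∂V₂/∂x = 4*x*y
∂V₁/∂y = 10*x*y - 4*y
Scalar curl = -6*x*y + 4*y
At (3, 1): -14.

-14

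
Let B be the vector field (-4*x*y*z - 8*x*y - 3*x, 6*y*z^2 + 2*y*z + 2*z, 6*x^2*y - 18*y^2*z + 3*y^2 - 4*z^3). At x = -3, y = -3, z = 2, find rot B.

(328, -144, -48)

(∇×B)₁ = ∂B₃/∂y − ∂B₂/∂z = 6*x^2 - 48*y*z + 4*y - 2
(∇×B)₂ = ∂B₁/∂z − ∂B₃/∂x = -16*x*y
(∇×B)₃ = ∂B₂/∂x − ∂B₁/∂y = 4*x*z + 8*x
∇×B = (6*x^2 - 48*y*z + 4*y - 2, -16*x*y, 4*x*z + 8*x)
At (-3, -3, 2): (328, -144, -48).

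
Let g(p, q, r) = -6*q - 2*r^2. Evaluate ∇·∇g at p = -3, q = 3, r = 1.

-4

∂²g/∂p² = 0
∂²g/∂q² = 0
∂²g/∂r² = -4
∇²g = -4
At (-3, 3, 1): -4.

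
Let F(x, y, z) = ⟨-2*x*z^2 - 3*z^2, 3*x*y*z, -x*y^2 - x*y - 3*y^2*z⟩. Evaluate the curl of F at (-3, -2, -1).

(-39, -4, 6)

(∇×F)₁ = ∂F₃/∂y − ∂F₂/∂z = -5*x*y - x - 6*y*z
(∇×F)₂ = ∂F₁/∂z − ∂F₃/∂x = -4*x*z + y^2 + y - 6*z
(∇×F)₃ = ∂F₂/∂x − ∂F₁/∂y = 3*y*z
∇×F = (-5*x*y - x - 6*y*z, -4*x*z + y^2 + y - 6*z, 3*y*z)
At (-3, -2, -1): (-39, -4, 6).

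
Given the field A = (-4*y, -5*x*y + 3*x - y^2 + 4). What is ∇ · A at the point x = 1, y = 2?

∂A₁/∂x = 0
∂A₂/∂y = -5*x - 2*y
∇·A = -5*x - 2*y
At (1, 2): -9.

-9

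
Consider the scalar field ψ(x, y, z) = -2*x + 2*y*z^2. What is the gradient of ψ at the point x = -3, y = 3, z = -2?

(-2, 8, -24)

∂ψ/∂x = -2
∂ψ/∂y = 2*z^2
∂ψ/∂z = 4*y*z
∇ψ = (-2, 2*z^2, 4*y*z)
At (-3, 3, -2): (-2, 8, -24).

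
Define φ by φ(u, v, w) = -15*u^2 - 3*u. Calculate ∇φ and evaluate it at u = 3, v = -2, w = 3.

∂φ/∂u = -30*u - 3
∂φ/∂v = 0
∂φ/∂w = 0
∇φ = (-30*u - 3, 0, 0)
At (3, -2, 3): (-93, 0, 0).

(-93, 0, 0)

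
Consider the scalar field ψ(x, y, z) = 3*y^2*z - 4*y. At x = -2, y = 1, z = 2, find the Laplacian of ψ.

∂²ψ/∂x² = 0
∂²ψ/∂y² = 6*z
∂²ψ/∂z² = 0
∇²ψ = 6*z
At (-2, 1, 2): 12.

12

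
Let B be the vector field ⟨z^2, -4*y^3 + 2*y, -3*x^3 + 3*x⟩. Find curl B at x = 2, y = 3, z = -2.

(0, 29, 0)

(∇×B)₁ = ∂B₃/∂y − ∂B₂/∂z = 0
(∇×B)₂ = ∂B₁/∂z − ∂B₃/∂x = 9*x^2 + 2*z - 3
(∇×B)₃ = ∂B₂/∂x − ∂B₁/∂y = 0
∇×B = (0, 9*x^2 + 2*z - 3, 0)
At (2, 3, -2): (0, 29, 0).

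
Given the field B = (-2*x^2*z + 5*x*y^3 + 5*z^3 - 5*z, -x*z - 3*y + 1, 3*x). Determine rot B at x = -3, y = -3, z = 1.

(-3, -11, 404)

(∇×B)₁ = ∂B₃/∂y − ∂B₂/∂z = x
(∇×B)₂ = ∂B₁/∂z − ∂B₃/∂x = -2*x^2 + 15*z^2 - 8
(∇×B)₃ = ∂B₂/∂x − ∂B₁/∂y = -15*x*y^2 - z
∇×B = (x, -2*x^2 + 15*z^2 - 8, -15*x*y^2 - z)
At (-3, -3, 1): (-3, -11, 404).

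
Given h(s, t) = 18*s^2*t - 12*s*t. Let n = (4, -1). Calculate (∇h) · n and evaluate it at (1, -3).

-294

∂h/∂s = 36*s*t - 12*t
∂h/∂t = 18*s^2 - 12*s
∇h at (1, -3) = (-72, 6)
∇h · n = (-72)(4) + (6)(-1) = -294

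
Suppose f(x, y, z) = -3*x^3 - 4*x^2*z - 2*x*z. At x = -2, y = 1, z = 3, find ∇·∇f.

∂²f/∂x² = -2*(9*x + 4*z)
∂²f/∂y² = 0
∂²f/∂z² = 0
∇²f = -18*x - 8*z
At (-2, 1, 3): 12.

12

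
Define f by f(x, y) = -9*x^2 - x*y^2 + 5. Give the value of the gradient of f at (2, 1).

(-37, -4)

∂f/∂x = -18*x - y^2
∂f/∂y = -2*x*y
∇f = (-18*x - y^2, -2*x*y)
At (2, 1): (-37, -4).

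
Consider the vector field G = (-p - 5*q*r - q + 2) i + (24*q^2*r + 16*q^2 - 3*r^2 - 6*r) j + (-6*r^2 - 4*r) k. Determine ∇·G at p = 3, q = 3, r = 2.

355

∂G₁/∂p = -1
∂G₂/∂q = 48*q*r + 32*q
∂G₃/∂r = -12*r - 4
∇·G = 48*q*r + 32*q - 12*r - 5
At (3, 3, 2): 355.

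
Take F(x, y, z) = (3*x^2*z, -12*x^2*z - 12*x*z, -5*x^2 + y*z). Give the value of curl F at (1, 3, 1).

(∇×F)₁ = ∂F₃/∂y − ∂F₂/∂z = 12*x^2 + 12*x + z
(∇×F)₂ = ∂F₁/∂z − ∂F₃/∂x = 3*x^2 + 10*x
(∇×F)₃ = ∂F₂/∂x − ∂F₁/∂y = -24*x*z - 12*z
∇×F = (12*x^2 + 12*x + z, 3*x^2 + 10*x, -24*x*z - 12*z)
At (1, 3, 1): (25, 13, -36).

(25, 13, -36)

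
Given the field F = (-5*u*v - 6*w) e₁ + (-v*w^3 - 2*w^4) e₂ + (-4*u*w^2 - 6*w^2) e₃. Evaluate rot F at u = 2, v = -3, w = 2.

(∇×F)₁ = ∂F₃/∂v − ∂F₂/∂w = 3*v*w^2 + 8*w^3
(∇×F)₂ = ∂F₁/∂w − ∂F₃/∂u = 4*w^2 - 6
(∇×F)₃ = ∂F₂/∂u − ∂F₁/∂v = 5*u
∇×F = (3*v*w^2 + 8*w^3, 4*w^2 - 6, 5*u)
At (2, -3, 2): (28, 10, 10).

(28, 10, 10)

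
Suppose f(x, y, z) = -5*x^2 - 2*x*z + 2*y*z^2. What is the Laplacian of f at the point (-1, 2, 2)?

∂²f/∂x² = -10
∂²f/∂y² = 0
∂²f/∂z² = 4*y
∇²f = 4*y - 10
At (-1, 2, 2): -2.

-2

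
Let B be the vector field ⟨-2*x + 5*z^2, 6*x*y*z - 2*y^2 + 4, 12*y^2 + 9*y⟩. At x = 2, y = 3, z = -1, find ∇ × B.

(∇×B)₁ = ∂B₃/∂y − ∂B₂/∂z = -6*x*y + 24*y + 9
(∇×B)₂ = ∂B₁/∂z − ∂B₃/∂x = 10*z
(∇×B)₃ = ∂B₂/∂x − ∂B₁/∂y = 6*y*z
∇×B = (-6*x*y + 24*y + 9, 10*z, 6*y*z)
At (2, 3, -1): (45, -10, -18).

(45, -10, -18)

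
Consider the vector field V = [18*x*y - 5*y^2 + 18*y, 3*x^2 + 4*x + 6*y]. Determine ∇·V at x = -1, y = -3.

-48

∂V₁/∂x = 18*y
∂V₂/∂y = 6
∇·V = 18*y + 6
At (-1, -3): -48.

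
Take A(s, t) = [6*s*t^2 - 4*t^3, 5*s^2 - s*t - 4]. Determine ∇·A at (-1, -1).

∂A₁/∂s = 6*t^2
∂A₂/∂t = -s
∇·A = -s + 6*t^2
At (-1, -1): 7.

7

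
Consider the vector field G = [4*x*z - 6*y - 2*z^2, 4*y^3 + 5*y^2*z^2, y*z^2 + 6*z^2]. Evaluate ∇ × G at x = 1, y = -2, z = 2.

(-76, -4, 6)

(∇×G)₁ = ∂G₃/∂y − ∂G₂/∂z = -10*y^2*z + z^2
(∇×G)₂ = ∂G₁/∂z − ∂G₃/∂x = 4*x - 4*z
(∇×G)₃ = ∂G₂/∂x − ∂G₁/∂y = 6
∇×G = (-10*y^2*z + z^2, 4*x - 4*z, 6)
At (1, -2, 2): (-76, -4, 6).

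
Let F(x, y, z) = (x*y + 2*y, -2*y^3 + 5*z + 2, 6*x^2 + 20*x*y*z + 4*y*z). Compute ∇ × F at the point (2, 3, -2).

(-93, 96, -4)

(∇×F)₁ = ∂F₃/∂y − ∂F₂/∂z = 20*x*z + 4*z - 5
(∇×F)₂ = ∂F₁/∂z − ∂F₃/∂x = -12*x - 20*y*z
(∇×F)₃ = ∂F₂/∂x − ∂F₁/∂y = -x - 2
∇×F = (20*x*z + 4*z - 5, -12*x - 20*y*z, -x - 2)
At (2, 3, -2): (-93, 96, -4).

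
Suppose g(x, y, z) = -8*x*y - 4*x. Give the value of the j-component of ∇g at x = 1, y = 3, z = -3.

-8

(∇g)_2 = ∂g/∂y = -8*x
At (1, 3, -3): -8.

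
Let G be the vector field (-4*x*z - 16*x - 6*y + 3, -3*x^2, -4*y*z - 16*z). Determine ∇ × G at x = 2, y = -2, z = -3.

(12, -8, -6)

(∇×G)₁ = ∂G₃/∂y − ∂G₂/∂z = -4*z
(∇×G)₂ = ∂G₁/∂z − ∂G₃/∂x = -4*x
(∇×G)₃ = ∂G₂/∂x − ∂G₁/∂y = -6*x + 6
∇×G = (-4*z, -4*x, -6*x + 6)
At (2, -2, -3): (12, -8, -6).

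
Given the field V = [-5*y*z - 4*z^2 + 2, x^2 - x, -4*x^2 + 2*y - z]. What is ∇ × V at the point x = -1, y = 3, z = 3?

(2, -47, 12)

(∇×V)₁ = ∂V₃/∂y − ∂V₂/∂z = 2
(∇×V)₂ = ∂V₁/∂z − ∂V₃/∂x = 8*x - 5*y - 8*z
(∇×V)₃ = ∂V₂/∂x − ∂V₁/∂y = 2*x + 5*z - 1
∇×V = (2, 8*x - 5*y - 8*z, 2*x + 5*z - 1)
At (-1, 3, 3): (2, -47, 12).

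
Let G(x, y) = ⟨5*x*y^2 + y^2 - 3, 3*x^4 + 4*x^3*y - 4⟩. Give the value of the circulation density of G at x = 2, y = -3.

18

∂G₂/∂x = 12*x^3 + 12*x^2*y
∂G₁/∂y = 10*x*y + 2*y
Scalar curl = 12*x^3 + 12*x^2*y - 10*x*y - 2*y
At (2, -3): 18.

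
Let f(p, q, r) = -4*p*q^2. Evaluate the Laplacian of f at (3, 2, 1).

-24

∂²f/∂p² = 0
∂²f/∂q² = -8*p
∂²f/∂r² = 0
∇²f = -8*p
At (3, 2, 1): -24.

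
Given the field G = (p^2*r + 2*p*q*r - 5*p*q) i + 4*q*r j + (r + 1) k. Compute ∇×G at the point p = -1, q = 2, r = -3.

(-8, -3, -11)

(∇×G)₁ = ∂G₃/∂q − ∂G₂/∂r = -4*q
(∇×G)₂ = ∂G₁/∂r − ∂G₃/∂p = p^2 + 2*p*q
(∇×G)₃ = ∂G₂/∂p − ∂G₁/∂q = -2*p*r + 5*p
∇×G = (-4*q, p^2 + 2*p*q, -2*p*r + 5*p)
At (-1, 2, -3): (-8, -3, -11).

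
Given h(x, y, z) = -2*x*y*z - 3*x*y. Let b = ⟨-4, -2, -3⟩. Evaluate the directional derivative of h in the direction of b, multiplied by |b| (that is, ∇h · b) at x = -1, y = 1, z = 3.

12

∂h/∂x = -2*y*z - 3*y
∂h/∂y = -2*x*z - 3*x
∂h/∂z = -2*x*y
∇h at (-1, 1, 3) = (-9, 9, 2)
∇h · b = (-9)(-4) + (9)(-2) + (2)(-3) = 12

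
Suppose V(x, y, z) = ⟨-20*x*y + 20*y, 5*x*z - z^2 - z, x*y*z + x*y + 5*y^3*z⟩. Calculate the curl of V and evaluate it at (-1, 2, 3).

(188, -8, -25)

(∇×V)₁ = ∂V₃/∂y − ∂V₂/∂z = x*z - 4*x + 15*y^2*z + 2*z + 1
(∇×V)₂ = ∂V₁/∂z − ∂V₃/∂x = -y*z - y
(∇×V)₃ = ∂V₂/∂x − ∂V₁/∂y = 20*x + 5*z - 20
∇×V = (x*z - 4*x + 15*y^2*z + 2*z + 1, -y*z - y, 20*x + 5*z - 20)
At (-1, 2, 3): (188, -8, -25).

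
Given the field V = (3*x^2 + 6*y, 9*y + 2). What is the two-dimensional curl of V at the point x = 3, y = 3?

-6

∂V₂/∂x = 0
∂V₁/∂y = 6
Scalar curl = -6
At (3, 3): -6.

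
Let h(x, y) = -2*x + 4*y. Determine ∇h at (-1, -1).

(-2, 4)

∂h/∂x = -2
∂h/∂y = 4
∇h = (-2, 4)
At (-1, -1): (-2, 4).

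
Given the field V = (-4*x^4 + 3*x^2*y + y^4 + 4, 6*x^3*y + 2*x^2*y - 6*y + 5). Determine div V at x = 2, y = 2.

-54

∂V₁/∂x = -16*x^3 + 6*x*y
∂V₂/∂y = 6*x^3 + 2*x^2 - 6
∇·V = -10*x^3 + 2*x^2 + 6*x*y - 6
At (2, 2): -54.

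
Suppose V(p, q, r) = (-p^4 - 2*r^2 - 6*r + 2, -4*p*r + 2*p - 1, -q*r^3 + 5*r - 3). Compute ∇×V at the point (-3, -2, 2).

(-20, -14, -6)

(∇×V)₁ = ∂V₃/∂q − ∂V₂/∂r = 4*p - r^3
(∇×V)₂ = ∂V₁/∂r − ∂V₃/∂p = -4*r - 6
(∇×V)₃ = ∂V₂/∂p − ∂V₁/∂q = -4*r + 2
∇×V = (4*p - r^3, -4*r - 6, -4*r + 2)
At (-3, -2, 2): (-20, -14, -6).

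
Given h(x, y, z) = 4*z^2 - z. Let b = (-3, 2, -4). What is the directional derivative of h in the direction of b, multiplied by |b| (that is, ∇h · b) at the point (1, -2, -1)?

∂h/∂x = 0
∂h/∂y = 0
∂h/∂z = 8*z - 1
∇h at (1, -2, -1) = (0, 0, -9)
∇h · b = (0)(-3) + (0)(2) + (-9)(-4) = 36

36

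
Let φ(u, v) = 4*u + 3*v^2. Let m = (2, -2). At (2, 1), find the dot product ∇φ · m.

∂φ/∂u = 4
∂φ/∂v = 6*v
∇φ at (2, 1) = (4, 6)
∇φ · m = (4)(2) + (6)(-2) = -4

-4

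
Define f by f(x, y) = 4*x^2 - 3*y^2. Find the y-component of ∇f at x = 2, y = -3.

18

(∇f)_2 = ∂f/∂y = -6*y
At (2, -3): 18.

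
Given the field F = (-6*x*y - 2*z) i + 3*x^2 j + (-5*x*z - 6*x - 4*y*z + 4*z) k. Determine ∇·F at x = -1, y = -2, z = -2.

29

∂F₁/∂x = -6*y
∂F₂/∂y = 0
∂F₃/∂z = -5*x - 4*y + 4
∇·F = -5*x - 10*y + 4
At (-1, -2, -2): 29.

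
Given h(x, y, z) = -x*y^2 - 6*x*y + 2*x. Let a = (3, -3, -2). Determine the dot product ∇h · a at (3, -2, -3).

∂h/∂x = -y^2 - 6*y + 2
∂h/∂y = -2*x*y - 6*x
∂h/∂z = 0
∇h at (3, -2, -3) = (10, -6, 0)
∇h · a = (10)(3) + (-6)(-3) + (0)(-2) = 48

48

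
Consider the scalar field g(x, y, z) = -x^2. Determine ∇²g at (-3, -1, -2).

∂²g/∂x² = -2
∂²g/∂y² = 0
∂²g/∂z² = 0
∇²g = -2
At (-3, -1, -2): -2.

-2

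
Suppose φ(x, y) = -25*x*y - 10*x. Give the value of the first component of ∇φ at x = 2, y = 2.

-60

(∇φ)_1 = ∂φ/∂x = -25*y - 10
At (2, 2): -60.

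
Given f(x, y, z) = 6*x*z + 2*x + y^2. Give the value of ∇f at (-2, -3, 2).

(14, -6, -12)

∂f/∂x = 6*z + 2
∂f/∂y = 2*y
∂f/∂z = 6*x
∇f = (6*z + 2, 2*y, 6*x)
At (-2, -3, 2): (14, -6, -12).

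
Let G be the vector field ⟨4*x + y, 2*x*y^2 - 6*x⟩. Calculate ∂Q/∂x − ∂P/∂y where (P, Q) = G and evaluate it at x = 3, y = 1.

-5

∂G₂/∂x = 2*y^2 - 6
∂G₁/∂y = 1
Scalar curl = 2*y^2 - 7
At (3, 1): -5.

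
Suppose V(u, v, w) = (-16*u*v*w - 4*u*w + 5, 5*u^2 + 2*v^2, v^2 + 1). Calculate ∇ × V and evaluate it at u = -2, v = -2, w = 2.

(∇×V)₁ = ∂V₃/∂v − ∂V₂/∂w = 2*v
(∇×V)₂ = ∂V₁/∂w − ∂V₃/∂u = -16*u*v - 4*u
(∇×V)₃ = ∂V₂/∂u − ∂V₁/∂v = 16*u*w + 10*u
∇×V = (2*v, -16*u*v - 4*u, 16*u*w + 10*u)
At (-2, -2, 2): (-4, -56, -84).

(-4, -56, -84)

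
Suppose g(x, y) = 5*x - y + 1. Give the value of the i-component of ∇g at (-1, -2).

5

(∇g)_1 = ∂g/∂x = 5
At (-1, -2): 5.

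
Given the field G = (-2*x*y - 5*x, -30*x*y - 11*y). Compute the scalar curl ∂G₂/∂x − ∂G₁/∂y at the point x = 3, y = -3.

∂G₂/∂x = -30*y
∂G₁/∂y = -2*x
Scalar curl = 2*x - 30*y
At (3, -3): 96.

96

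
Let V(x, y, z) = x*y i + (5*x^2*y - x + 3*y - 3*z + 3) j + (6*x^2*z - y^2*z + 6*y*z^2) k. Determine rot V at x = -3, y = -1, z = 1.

(11, 36, 32)

(∇×V)₁ = ∂V₃/∂y − ∂V₂/∂z = -2*y*z + 6*z^2 + 3
(∇×V)₂ = ∂V₁/∂z − ∂V₃/∂x = -12*x*z
(∇×V)₃ = ∂V₂/∂x − ∂V₁/∂y = 10*x*y - x - 1
∇×V = (-2*y*z + 6*z^2 + 3, -12*x*z, 10*x*y - x - 1)
At (-3, -1, 1): (11, 36, 32).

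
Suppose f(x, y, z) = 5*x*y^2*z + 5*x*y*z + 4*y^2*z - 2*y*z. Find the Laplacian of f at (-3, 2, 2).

-44

∂²f/∂x² = 0
∂²f/∂y² = 2*z*(5*x + 4)
∂²f/∂z² = 0
∇²f = 10*x*z + 8*z
At (-3, 2, 2): -44.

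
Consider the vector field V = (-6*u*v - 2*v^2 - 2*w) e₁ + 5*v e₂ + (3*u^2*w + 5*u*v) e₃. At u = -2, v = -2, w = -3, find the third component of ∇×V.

(∇×V)_3 = ∂V₂/∂u − ∂V₁/∂v
= 0 − (-6*u - 4*v)
= 6*u + 4*v
At (-2, -2, -3): -20.

-20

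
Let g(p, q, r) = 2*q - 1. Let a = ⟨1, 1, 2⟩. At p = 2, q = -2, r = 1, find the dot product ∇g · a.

2

∂g/∂p = 0
∂g/∂q = 2
∂g/∂r = 0
∇g at (2, -2, 1) = (0, 2, 0)
∇g · a = (0)(1) + (2)(1) + (0)(2) = 2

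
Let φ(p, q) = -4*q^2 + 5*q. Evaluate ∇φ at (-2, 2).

(0, -11)

∂φ/∂p = 0
∂φ/∂q = -8*q + 5
∇φ = (0, -8*q + 5)
At (-2, 2): (0, -11).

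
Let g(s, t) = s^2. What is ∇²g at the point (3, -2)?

∂²g/∂s² = 2
∂²g/∂t² = 0
∇²g = 2
At (3, -2): 2.

2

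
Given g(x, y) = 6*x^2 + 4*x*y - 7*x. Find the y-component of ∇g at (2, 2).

8

(∇g)_2 = ∂g/∂y = 4*x
At (2, 2): 8.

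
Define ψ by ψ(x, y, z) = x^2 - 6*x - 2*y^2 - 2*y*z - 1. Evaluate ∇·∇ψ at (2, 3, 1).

∂²ψ/∂x² = 2
∂²ψ/∂y² = -4
∂²ψ/∂z² = 0
∇²ψ = -2
At (2, 3, 1): -2.

-2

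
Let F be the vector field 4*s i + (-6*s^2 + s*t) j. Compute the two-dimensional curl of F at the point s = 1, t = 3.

∂F₂/∂s = -12*s + t
∂F₁/∂t = 0
Scalar curl = -12*s + t
At (1, 3): -9.

-9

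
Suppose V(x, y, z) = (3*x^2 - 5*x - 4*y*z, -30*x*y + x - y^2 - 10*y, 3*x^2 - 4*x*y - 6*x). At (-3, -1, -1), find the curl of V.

(12, 24, 27)

(∇×V)₁ = ∂V₃/∂y − ∂V₂/∂z = -4*x
(∇×V)₂ = ∂V₁/∂z − ∂V₃/∂x = -6*x + 6
(∇×V)₃ = ∂V₂/∂x − ∂V₁/∂y = -30*y + 4*z + 1
∇×V = (-4*x, -6*x + 6, -30*y + 4*z + 1)
At (-3, -1, -1): (12, 24, 27).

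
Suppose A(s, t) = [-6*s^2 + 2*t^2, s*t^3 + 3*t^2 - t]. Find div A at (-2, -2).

-13

∂A₁/∂s = -12*s
∂A₂/∂t = 3*s*t^2 + 6*t - 1
∇·A = 3*s*t^2 - 12*s + 6*t - 1
At (-2, -2): -13.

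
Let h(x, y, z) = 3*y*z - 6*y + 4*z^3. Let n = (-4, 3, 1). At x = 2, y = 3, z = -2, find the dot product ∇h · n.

21

∂h/∂x = 0
∂h/∂y = 3*z - 6
∂h/∂z = 3*y + 12*z^2
∇h at (2, 3, -2) = (0, -12, 57)
∇h · n = (0)(-4) + (-12)(3) + (57)(1) = 21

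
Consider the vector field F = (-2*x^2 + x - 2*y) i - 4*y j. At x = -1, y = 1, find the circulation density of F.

2

∂F₂/∂x = 0
∂F₁/∂y = -2
Scalar curl = 2
At (-1, 1): 2.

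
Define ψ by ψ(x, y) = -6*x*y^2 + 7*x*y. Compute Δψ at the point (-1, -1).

12

∂²ψ/∂x² = 0
∂²ψ/∂y² = -12*x
∇²ψ = -12*x
At (-1, -1): 12.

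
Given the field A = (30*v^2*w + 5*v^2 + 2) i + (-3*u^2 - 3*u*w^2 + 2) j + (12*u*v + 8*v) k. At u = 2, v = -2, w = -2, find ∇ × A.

(8, 144, -244)

(∇×A)₁ = ∂A₃/∂v − ∂A₂/∂w = 6*u*w + 12*u + 8
(∇×A)₂ = ∂A₁/∂w − ∂A₃/∂u = 30*v^2 - 12*v
(∇×A)₃ = ∂A₂/∂u − ∂A₁/∂v = -6*u - 60*v*w - 10*v - 3*w^2
∇×A = (6*u*w + 12*u + 8, 30*v^2 - 12*v, -6*u - 60*v*w - 10*v - 3*w^2)
At (2, -2, -2): (8, 144, -244).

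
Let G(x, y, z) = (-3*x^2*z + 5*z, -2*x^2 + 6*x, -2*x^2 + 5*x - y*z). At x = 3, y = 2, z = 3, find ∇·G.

-56

∂G₁/∂x = -6*x*z
∂G₂/∂y = 0
∂G₃/∂z = -y
∇·G = -6*x*z - y
At (3, 2, 3): -56.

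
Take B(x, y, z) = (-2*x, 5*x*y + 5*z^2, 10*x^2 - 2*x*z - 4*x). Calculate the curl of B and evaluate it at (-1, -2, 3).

(-30, 30, -10)

(∇×B)₁ = ∂B₃/∂y − ∂B₂/∂z = -10*z
(∇×B)₂ = ∂B₁/∂z − ∂B₃/∂x = -20*x + 2*z + 4
(∇×B)₃ = ∂B₂/∂x − ∂B₁/∂y = 5*y
∇×B = (-10*z, -20*x + 2*z + 4, 5*y)
At (-1, -2, 3): (-30, 30, -10).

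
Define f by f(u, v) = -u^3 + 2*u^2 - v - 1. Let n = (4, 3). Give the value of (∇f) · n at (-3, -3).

-159

∂f/∂u = -3*u^2 + 4*u
∂f/∂v = -1
∇f at (-3, -3) = (-39, -1)
∇f · n = (-39)(4) + (-1)(3) = -159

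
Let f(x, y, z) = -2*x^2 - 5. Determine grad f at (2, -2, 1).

(-8, 0, 0)

∂f/∂x = -4*x
∂f/∂y = 0
∂f/∂z = 0
∇f = (-4*x, 0, 0)
At (2, -2, 1): (-8, 0, 0).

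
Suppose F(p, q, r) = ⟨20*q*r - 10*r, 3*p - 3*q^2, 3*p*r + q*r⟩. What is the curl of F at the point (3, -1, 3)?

(∇×F)₁ = ∂F₃/∂q − ∂F₂/∂r = r
(∇×F)₂ = ∂F₁/∂r − ∂F₃/∂p = 20*q - 3*r - 10
(∇×F)₃ = ∂F₂/∂p − ∂F₁/∂q = -20*r + 3
∇×F = (r, 20*q - 3*r - 10, -20*r + 3)
At (3, -1, 3): (3, -39, -57).

(3, -39, -57)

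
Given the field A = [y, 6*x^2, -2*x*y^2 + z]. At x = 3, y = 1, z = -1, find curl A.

(∇×A)₁ = ∂A₃/∂y − ∂A₂/∂z = -4*x*y
(∇×A)₂ = ∂A₁/∂z − ∂A₃/∂x = 2*y^2
(∇×A)₃ = ∂A₂/∂x − ∂A₁/∂y = 12*x - 1
∇×A = (-4*x*y, 2*y^2, 12*x - 1)
At (3, 1, -1): (-12, 2, 35).

(-12, 2, 35)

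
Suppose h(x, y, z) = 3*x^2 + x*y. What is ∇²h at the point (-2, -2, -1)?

∂²h/∂x² = 6
∂²h/∂y² = 0
∂²h/∂z² = 0
∇²h = 6
At (-2, -2, -1): 6.

6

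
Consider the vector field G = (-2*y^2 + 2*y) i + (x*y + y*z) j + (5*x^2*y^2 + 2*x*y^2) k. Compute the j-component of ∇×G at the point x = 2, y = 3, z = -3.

-198

(∇×G)_2 = ∂G₁/∂z − ∂G₃/∂x
= 0 − (10*x*y^2 + 2*y^2)
= -10*x*y^2 - 2*y^2
At (2, 3, -3): -198.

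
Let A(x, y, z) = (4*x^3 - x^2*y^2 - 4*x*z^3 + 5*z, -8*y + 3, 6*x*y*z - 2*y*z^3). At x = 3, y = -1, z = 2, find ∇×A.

(∇×A)₁ = ∂A₃/∂y − ∂A₂/∂z = 6*x*z - 2*z^3
(∇×A)₂ = ∂A₁/∂z − ∂A₃/∂x = -12*x*z^2 - 6*y*z + 5
(∇×A)₃ = ∂A₂/∂x − ∂A₁/∂y = 2*x^2*y
∇×A = (6*x*z - 2*z^3, -12*x*z^2 - 6*y*z + 5, 2*x^2*y)
At (3, -1, 2): (20, -127, -18).

(20, -127, -18)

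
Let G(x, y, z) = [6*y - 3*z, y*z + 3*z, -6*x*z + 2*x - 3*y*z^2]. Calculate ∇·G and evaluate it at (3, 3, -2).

16

∂G₁/∂x = 0
∂G₂/∂y = z
∂G₃/∂z = -6*x - 6*y*z
∇·G = -6*x - 6*y*z + z
At (3, 3, -2): 16.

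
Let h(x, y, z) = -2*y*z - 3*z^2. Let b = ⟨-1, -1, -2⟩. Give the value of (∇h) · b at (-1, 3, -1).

-2

∂h/∂x = 0
∂h/∂y = -2*z
∂h/∂z = -2*y - 6*z
∇h at (-1, 3, -1) = (0, 2, 0)
∇h · b = (0)(-1) + (2)(-1) + (0)(-2) = -2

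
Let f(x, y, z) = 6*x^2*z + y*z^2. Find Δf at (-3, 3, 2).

∂²f/∂x² = 12*z
∂²f/∂y² = 0
∂²f/∂z² = 2*y
∇²f = 2*y + 12*z
At (-3, 3, 2): 30.

30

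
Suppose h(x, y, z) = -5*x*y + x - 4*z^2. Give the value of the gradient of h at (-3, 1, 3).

(-4, 15, -24)

∂h/∂x = -5*y + 1
∂h/∂y = -5*x
∂h/∂z = -8*z
∇h = (-5*y + 1, -5*x, -8*z)
At (-3, 1, 3): (-4, 15, -24).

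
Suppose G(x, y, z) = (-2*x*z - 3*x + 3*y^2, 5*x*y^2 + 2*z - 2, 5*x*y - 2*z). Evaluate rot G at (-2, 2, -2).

(∇×G)₁ = ∂G₃/∂y − ∂G₂/∂z = 5*x - 2
(∇×G)₂ = ∂G₁/∂z − ∂G₃/∂x = -2*x - 5*y
(∇×G)₃ = ∂G₂/∂x − ∂G₁/∂y = 5*y^2 - 6*y
∇×G = (5*x - 2, -2*x - 5*y, 5*y^2 - 6*y)
At (-2, 2, -2): (-12, -6, 8).

(-12, -6, 8)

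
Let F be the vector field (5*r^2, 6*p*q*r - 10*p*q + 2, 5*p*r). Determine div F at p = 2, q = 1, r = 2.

∂F₁/∂p = 0
∂F₂/∂q = 6*p*r - 10*p
∂F₃/∂r = 5*p
∇·F = 6*p*r - 5*p
At (2, 1, 2): 14.

14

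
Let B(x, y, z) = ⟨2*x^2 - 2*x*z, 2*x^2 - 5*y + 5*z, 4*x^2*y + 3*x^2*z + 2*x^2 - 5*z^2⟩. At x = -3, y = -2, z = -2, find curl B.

(31, -66, -12)

(∇×B)₁ = ∂B₃/∂y − ∂B₂/∂z = 4*x^2 - 5
(∇×B)₂ = ∂B₁/∂z − ∂B₃/∂x = -8*x*y - 6*x*z - 6*x
(∇×B)₃ = ∂B₂/∂x − ∂B₁/∂y = 4*x
∇×B = (4*x^2 - 5, -8*x*y - 6*x*z - 6*x, 4*x)
At (-3, -2, -2): (31, -66, -12).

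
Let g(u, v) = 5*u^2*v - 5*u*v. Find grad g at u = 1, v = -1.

(-5, 0)

∂g/∂u = 10*u*v - 5*v
∂g/∂v = 5*u^2 - 5*u
∇g = (10*u*v - 5*v, 5*u^2 - 5*u)
At (1, -1): (-5, 0).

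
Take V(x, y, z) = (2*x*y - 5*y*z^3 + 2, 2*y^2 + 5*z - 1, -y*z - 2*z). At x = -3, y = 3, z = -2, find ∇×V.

(-3, -180, -34)

(∇×V)₁ = ∂V₃/∂y − ∂V₂/∂z = -z - 5
(∇×V)₂ = ∂V₁/∂z − ∂V₃/∂x = -15*y*z^2
(∇×V)₃ = ∂V₂/∂x − ∂V₁/∂y = -2*x + 5*z^3
∇×V = (-z - 5, -15*y*z^2, -2*x + 5*z^3)
At (-3, 3, -2): (-3, -180, -34).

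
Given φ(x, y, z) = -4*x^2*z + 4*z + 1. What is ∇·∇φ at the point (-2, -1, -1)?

8

∂²φ/∂x² = -8*z
∂²φ/∂y² = 0
∂²φ/∂z² = 0
∇²φ = -8*z
At (-2, -1, -1): 8.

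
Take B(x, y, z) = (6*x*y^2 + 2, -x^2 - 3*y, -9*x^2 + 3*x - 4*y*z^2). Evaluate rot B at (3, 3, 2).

(∇×B)₁ = ∂B₃/∂y − ∂B₂/∂z = -4*z^2
(∇×B)₂ = ∂B₁/∂z − ∂B₃/∂x = 18*x - 3
(∇×B)₃ = ∂B₂/∂x − ∂B₁/∂y = -12*x*y - 2*x
∇×B = (-4*z^2, 18*x - 3, -12*x*y - 2*x)
At (3, 3, 2): (-16, 51, -114).

(-16, 51, -114)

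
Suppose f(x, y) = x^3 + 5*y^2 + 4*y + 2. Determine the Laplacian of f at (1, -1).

16

∂²f/∂x² = 6*x
∂²f/∂y² = 10
∇²f = 6*x + 10
At (1, -1): 16.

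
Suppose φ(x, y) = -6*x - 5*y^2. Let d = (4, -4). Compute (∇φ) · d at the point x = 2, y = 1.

∂φ/∂x = -6
∂φ/∂y = -10*y
∇φ at (2, 1) = (-6, -10)
∇φ · d = (-6)(4) + (-10)(-4) = 16

16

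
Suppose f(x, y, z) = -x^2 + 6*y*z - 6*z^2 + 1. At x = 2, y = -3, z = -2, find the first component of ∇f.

(∇f)_1 = ∂f/∂x = -2*x
At (2, -3, -2): -4.

-4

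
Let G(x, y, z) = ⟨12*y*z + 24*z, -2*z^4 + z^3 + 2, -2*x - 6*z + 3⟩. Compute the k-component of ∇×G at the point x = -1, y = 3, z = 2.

(∇×G)_3 = ∂G₂/∂x − ∂G₁/∂y
= 0 − (12*z)
= -12*z
At (-1, 3, 2): -24.

-24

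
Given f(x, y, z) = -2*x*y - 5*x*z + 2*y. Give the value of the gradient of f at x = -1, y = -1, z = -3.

∂f/∂x = -2*y - 5*z
∂f/∂y = -2*x + 2
∂f/∂z = -5*x
∇f = (-2*y - 5*z, -2*x + 2, -5*x)
At (-1, -1, -3): (17, 4, 5).

(17, 4, 5)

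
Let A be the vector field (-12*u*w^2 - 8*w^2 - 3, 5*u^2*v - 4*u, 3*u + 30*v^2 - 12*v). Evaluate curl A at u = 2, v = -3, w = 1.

(-192, -67, -64)

(∇×A)₁ = ∂A₃/∂v − ∂A₂/∂w = 60*v - 12
(∇×A)₂ = ∂A₁/∂w − ∂A₃/∂u = -24*u*w - 16*w - 3
(∇×A)₃ = ∂A₂/∂u − ∂A₁/∂v = 10*u*v - 4
∇×A = (60*v - 12, -24*u*w - 16*w - 3, 10*u*v - 4)
At (2, -3, 1): (-192, -67, -64).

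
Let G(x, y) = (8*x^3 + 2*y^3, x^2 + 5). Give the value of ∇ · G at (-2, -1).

96

∂G₁/∂x = 24*x^2
∂G₂/∂y = 0
∇·G = 24*x^2
At (-2, -1): 96.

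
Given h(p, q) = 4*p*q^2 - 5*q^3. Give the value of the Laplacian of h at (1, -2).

68

∂²h/∂p² = 0
∂²h/∂q² = 2*(4*p - 15*q)
∇²h = 8*p - 30*q
At (1, -2): 68.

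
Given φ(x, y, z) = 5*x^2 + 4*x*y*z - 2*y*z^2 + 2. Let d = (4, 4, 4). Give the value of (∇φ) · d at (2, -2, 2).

∂φ/∂x = 10*x + 4*y*z
∂φ/∂y = 4*x*z - 2*z^2
∂φ/∂z = 4*x*y - 4*y*z
∇φ at (2, -2, 2) = (4, 8, 0)
∇φ · d = (4)(4) + (8)(4) + (0)(4) = 48

48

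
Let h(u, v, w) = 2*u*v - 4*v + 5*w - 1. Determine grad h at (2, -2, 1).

∂h/∂u = 2*v
∂h/∂v = 2*u - 4
∂h/∂w = 5
∇h = (2*v, 2*u - 4, 5)
At (2, -2, 1): (-4, 0, 5).

(-4, 0, 5)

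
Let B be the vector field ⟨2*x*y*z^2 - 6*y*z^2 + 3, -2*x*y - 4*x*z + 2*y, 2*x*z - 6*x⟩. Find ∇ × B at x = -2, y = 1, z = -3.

(∇×B)₁ = ∂B₃/∂y − ∂B₂/∂z = 4*x
(∇×B)₂ = ∂B₁/∂z − ∂B₃/∂x = 4*x*y*z - 12*y*z - 2*z + 6
(∇×B)₃ = ∂B₂/∂x − ∂B₁/∂y = -2*x*z^2 - 2*y + 6*z^2 - 4*z
∇×B = (4*x, 4*x*y*z - 12*y*z - 2*z + 6, -2*x*z^2 - 2*y + 6*z^2 - 4*z)
At (-2, 1, -3): (-8, 72, 100).

(-8, 72, 100)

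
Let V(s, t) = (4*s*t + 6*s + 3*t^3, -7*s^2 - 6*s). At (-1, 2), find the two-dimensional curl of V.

∂V₂/∂s = -14*s - 6
∂V₁/∂t = 4*s + 9*t^2
Scalar curl = -18*s - 9*t^2 - 6
At (-1, 2): -24.

-24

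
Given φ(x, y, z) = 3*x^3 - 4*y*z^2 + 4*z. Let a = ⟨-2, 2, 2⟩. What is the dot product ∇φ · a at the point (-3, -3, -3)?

∂φ/∂x = 9*x^2
∂φ/∂y = -4*z^2
∂φ/∂z = -8*y*z + 4
∇φ at (-3, -3, -3) = (81, -36, -68)
∇φ · a = (81)(-2) + (-36)(2) + (-68)(2) = -370

-370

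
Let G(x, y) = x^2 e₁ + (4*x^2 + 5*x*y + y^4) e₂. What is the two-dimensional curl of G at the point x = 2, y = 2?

26

∂G₂/∂x = 8*x + 5*y
∂G₁/∂y = 0
Scalar curl = 8*x + 5*y
At (2, 2): 26.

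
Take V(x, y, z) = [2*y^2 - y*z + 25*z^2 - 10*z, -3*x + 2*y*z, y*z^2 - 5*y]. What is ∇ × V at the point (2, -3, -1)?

(∇×V)₁ = ∂V₃/∂y − ∂V₂/∂z = -2*y + z^2 - 5
(∇×V)₂ = ∂V₁/∂z − ∂V₃/∂x = -y + 50*z - 10
(∇×V)₃ = ∂V₂/∂x − ∂V₁/∂y = -4*y + z - 3
∇×V = (-2*y + z^2 - 5, -y + 50*z - 10, -4*y + z - 3)
At (2, -3, -1): (2, -57, 8).

(2, -57, 8)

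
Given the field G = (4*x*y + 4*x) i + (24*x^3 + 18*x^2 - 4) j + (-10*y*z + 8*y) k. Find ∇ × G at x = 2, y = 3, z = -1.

(18, 0, 352)

(∇×G)₁ = ∂G₃/∂y − ∂G₂/∂z = -10*z + 8
(∇×G)₂ = ∂G₁/∂z − ∂G₃/∂x = 0
(∇×G)₃ = ∂G₂/∂x − ∂G₁/∂y = 72*x^2 + 32*x
∇×G = (-10*z + 8, 0, 72*x^2 + 32*x)
At (2, 3, -1): (18, 0, 352).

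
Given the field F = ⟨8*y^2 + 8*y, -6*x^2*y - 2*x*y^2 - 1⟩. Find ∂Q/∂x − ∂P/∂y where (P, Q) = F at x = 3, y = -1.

42

∂F₂/∂x = -12*x*y - 2*y^2
∂F₁/∂y = 16*y + 8
Scalar curl = -12*x*y - 2*y^2 - 16*y - 8
At (3, -1): 42.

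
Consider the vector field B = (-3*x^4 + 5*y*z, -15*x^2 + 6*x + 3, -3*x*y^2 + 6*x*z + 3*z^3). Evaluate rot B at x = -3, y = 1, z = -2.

(18, 20, 106)

(∇×B)₁ = ∂B₃/∂y − ∂B₂/∂z = -6*x*y
(∇×B)₂ = ∂B₁/∂z − ∂B₃/∂x = 3*y^2 + 5*y - 6*z
(∇×B)₃ = ∂B₂/∂x − ∂B₁/∂y = -30*x - 5*z + 6
∇×B = (-6*x*y, 3*y^2 + 5*y - 6*z, -30*x - 5*z + 6)
At (-3, 1, -2): (18, 20, 106).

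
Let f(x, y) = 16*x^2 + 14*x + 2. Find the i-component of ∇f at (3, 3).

110

(∇f)_1 = ∂f/∂x = 32*x + 14
At (3, 3): 110.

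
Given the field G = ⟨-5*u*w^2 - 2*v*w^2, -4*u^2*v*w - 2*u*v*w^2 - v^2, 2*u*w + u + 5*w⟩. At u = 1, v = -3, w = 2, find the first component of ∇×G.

-36

(∇×G)_1 = ∂G₃/∂v − ∂G₂/∂w
= 0 − (-4*u^2*v - 4*u*v*w)
= 4*u^2*v + 4*u*v*w
At (1, -3, 2): -36.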